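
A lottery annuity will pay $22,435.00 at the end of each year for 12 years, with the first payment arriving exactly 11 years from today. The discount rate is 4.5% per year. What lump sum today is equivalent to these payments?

$131,731.74

Ordinary annuity of 12 payments, first payment at period 11.
Periodic rate r = 0.045 per year.
The ordinary-annuity PV formula values the stream one period before the first payment (period 10); discount that back 10 periods:
PV₀ = 22,435 × [1 − (1+r)^−12] / r × (1+r)^−10 = $131,731.74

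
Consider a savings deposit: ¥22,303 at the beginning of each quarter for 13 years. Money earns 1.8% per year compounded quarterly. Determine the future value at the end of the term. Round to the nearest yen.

This is an annuity due: 52 deposits of ¥22,303 at the beginning of each quarter.
Periodic rate r = 0.018/4 per quarter; n is counted in quarters.
FV = PMT × [((1+r)^n − 1)/r] × (1+r) = 22,303 × [(1+r)^52 − 1] / r × (1+r) = ¥1,309,259

¥1,309,259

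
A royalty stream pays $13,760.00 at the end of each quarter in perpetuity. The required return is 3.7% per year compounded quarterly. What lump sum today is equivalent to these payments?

$1,487,567.57

Periodic rate r = 0.037/4 per quarter.
Level perpetuity: PV = PMT / r = 13,760 / (0.037/4) = $1,487,567.57.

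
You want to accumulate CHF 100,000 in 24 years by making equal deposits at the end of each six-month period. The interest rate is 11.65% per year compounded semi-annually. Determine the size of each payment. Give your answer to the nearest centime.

CHF 411.84

Level ordinary annuity; solve FV = PMT × [((1+r)^n − 1)/r] for PMT.
Periodic rate r = 0.1165/2 per half-year; n is counted in half-years.
With n = 48: PMT = 100,000 / ([((1+r)^n − 1)/r]) = CHF 411.84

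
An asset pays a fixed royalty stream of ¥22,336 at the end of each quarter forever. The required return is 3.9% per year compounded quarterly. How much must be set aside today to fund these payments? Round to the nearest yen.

Periodic rate r = 0.039/4 per quarter.
Level perpetuity: PV = PMT / r = 22,336 / (0.039/4) = ¥2,290,872.

¥2,290,872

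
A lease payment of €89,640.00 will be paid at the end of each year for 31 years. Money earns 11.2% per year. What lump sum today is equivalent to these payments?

This is an ordinary annuity: 31 payments of €89,640.00 at the end of each year.
Periodic rate r = 0.112 per year.
PV = PMT × [(1 − (1+r)^−n)/r] = 89,640 × [1 − (1+r)^−31] / r = €770,569.55

€770,569.55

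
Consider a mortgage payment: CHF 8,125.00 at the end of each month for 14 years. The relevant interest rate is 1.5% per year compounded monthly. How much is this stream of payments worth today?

This is an ordinary annuity: 168 payments of CHF 8,125.00 at the end of each month.
Periodic rate r = 0.015/12 per month; n is counted in months.
PV = PMT × [(1 − (1+r)^−n)/r] = 8,125 × [1 − (1+r)^−168] / r = CHF 1,230,511.40

CHF 1,230,511.40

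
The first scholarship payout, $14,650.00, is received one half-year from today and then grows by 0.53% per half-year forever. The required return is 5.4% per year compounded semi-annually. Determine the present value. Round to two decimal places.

Periodic rate r = 0.054/2 per half-year.
Growing perpetuity (Gordon): PV = PMT₁ / (r − g) = 14,650 / (r − 0.0053) = $675,115.21.

$675,115.21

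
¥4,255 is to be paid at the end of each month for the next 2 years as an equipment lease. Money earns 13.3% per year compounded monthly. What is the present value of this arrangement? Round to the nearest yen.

This is an ordinary annuity: 24 payments of ¥4,255 at the end of each month.
Periodic rate r = 0.133/12 per month; n is counted in months.
PV = PMT × [(1 − (1+r)^−n)/r] = 4,255 × [1 − (1+r)^−24] / r = ¥89,235

¥89,235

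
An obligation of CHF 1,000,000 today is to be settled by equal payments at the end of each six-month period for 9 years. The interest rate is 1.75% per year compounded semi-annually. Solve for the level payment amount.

Level ordinary annuity; solve PV = PMT × [(1 − (1+r)^−n)/r] for PMT.
Periodic rate r = 0.0175/2 per half-year; n is counted in half-years.
With n = 18: PMT = 1,000,000 / ([(1 − (1+r)^−n)/r]) = CHF 60,287.56

CHF 60,287.56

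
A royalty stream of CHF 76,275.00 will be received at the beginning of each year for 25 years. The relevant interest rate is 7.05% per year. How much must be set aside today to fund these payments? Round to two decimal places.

CHF 947,272.22

This is an annuity due: 25 payments of CHF 76,275.00 at the beginning of each year.
Periodic rate r = 0.0705 per year.
PV = PMT × [(1 − (1+r)^−n)/r] × (1+r) = 76,275 × [1 − (1+r)^−25] / r × (1+r) = CHF 947,272.22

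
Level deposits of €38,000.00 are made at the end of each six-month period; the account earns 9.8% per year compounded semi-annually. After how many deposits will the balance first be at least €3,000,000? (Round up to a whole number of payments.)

Periodic rate r = 0.098/2 per half-year; n is counted in half-years.
Ordinary annuity FV: 3,000,000 = 38,000 × [((1+r)^n − 1)/r].
(1+r)^n = 1 + 3,000,000 × r / 38,000, so n = ln(1 + 3,000,000·r/38,000) / ln(1+r) = 33.09.
Round up to a whole number of payments: n = 34.

34 payments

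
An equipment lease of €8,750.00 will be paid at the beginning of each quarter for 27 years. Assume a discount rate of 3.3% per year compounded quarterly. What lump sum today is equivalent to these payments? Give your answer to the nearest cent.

This is an annuity due: 108 payments of €8,750.00 at the beginning of each quarter.
Periodic rate r = 0.033/4 per quarter; n is counted in quarters.
PV = PMT × [(1 − (1+r)^−n)/r] × (1+r) = 8,750 × [1 − (1+r)^−108] / r × (1+r) = €629,051.26

€629,051.26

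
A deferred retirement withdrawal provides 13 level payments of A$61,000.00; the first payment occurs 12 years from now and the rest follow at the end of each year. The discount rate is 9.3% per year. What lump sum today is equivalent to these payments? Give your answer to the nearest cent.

Ordinary annuity of 13 payments, first payment at period 12.
Periodic rate r = 0.093 per year.
The ordinary-annuity PV formula values the stream one period before the first payment (period 11); discount that back 11 periods:
PV₀ = 61,000 × [1 − (1+r)^−13] / r × (1+r)^−11 = A$169,000.09

A$169,000.09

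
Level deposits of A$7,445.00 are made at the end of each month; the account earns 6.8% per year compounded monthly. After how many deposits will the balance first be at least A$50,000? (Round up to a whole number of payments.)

7 payments

Periodic rate r = 0.068/12 per month; n is counted in months.
Ordinary annuity FV: 50,000 = 7,445 × [((1+r)^n − 1)/r].
(1+r)^n = 1 + 50,000 × r / 7,445, so n = ln(1 + 50,000·r/7,445) / ln(1+r) = 6.61.
Round up to a whole number of payments: n = 7.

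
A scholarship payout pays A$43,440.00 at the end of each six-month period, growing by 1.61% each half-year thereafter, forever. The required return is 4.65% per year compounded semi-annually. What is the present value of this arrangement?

A$6,075,524.48

Periodic rate r = 0.0465/2 per half-year.
Growing perpetuity (Gordon): PV = PMT₁ / (r − g) = 43,440 / (r − 0.0161) = A$6,075,524.48.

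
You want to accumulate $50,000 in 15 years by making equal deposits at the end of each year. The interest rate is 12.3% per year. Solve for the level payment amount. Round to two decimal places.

$1,309.16

Level ordinary annuity; solve FV = PMT × [((1+r)^n − 1)/r] for PMT.
Periodic rate r = 0.123 per year.
With n = 15: PMT = 50,000 / ([((1+r)^n − 1)/r]) = $1,309.16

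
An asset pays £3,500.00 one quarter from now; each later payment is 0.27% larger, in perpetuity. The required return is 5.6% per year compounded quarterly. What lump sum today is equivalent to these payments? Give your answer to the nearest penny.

£309,734.51

Periodic rate r = 0.056/4 per quarter.
Growing perpetuity (Gordon): PV = PMT₁ / (r − g) = 3,500 / (r − 0.0027) = £309,734.51.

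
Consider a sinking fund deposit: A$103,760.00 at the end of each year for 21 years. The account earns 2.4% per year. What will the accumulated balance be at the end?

A$2,790,731.37

This is an ordinary annuity: 21 deposits of A$103,760.00 at the end of each year.
Periodic rate r = 0.024 per year.
FV = PMT × [((1+r)^n − 1)/r] = 103,760 × [(1+r)^21 − 1] / r = A$2,790,731.37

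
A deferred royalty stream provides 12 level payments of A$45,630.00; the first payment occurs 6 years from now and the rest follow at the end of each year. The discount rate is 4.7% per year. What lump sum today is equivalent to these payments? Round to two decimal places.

A$326,956.24

Ordinary annuity of 12 payments, first payment at period 6.
Periodic rate r = 0.047 per year.
The ordinary-annuity PV formula values the stream one period before the first payment (period 5); discount that back 5 periods:
PV₀ = 45,630 × [1 − (1+r)^−12] / r × (1+r)^−5 = A$326,956.24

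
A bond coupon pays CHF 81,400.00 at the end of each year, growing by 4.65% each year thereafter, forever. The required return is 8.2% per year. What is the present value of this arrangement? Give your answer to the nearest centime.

CHF 2,292,957.75

Periodic rate r = 0.082 per year.
Growing perpetuity (Gordon): PV = PMT₁ / (r − g) = 81,400 / (r − 0.0465) = CHF 2,292,957.75.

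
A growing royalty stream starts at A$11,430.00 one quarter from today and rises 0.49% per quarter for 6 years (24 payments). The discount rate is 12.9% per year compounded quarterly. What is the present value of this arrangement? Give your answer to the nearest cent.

A$198,534.50

Periodic rate r = 0.129/4 per quarter; n is counted in quarters.
Growing ordinary annuity: PV = PMT₁ × [1 − ((1+g)/(1+r))^n] / (r − g) = 11,430 × [1 − ((1+0.0049)/(1+r))^24] / (r − 0.0049) = A$198,534.50.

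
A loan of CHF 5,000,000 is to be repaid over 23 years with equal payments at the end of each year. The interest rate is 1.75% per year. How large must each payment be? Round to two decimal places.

CHF 265,939.80

Level ordinary annuity; solve PV = PMT × [(1 − (1+r)^−n)/r] for PMT.
Periodic rate r = 0.0175 per year.
With n = 23: PMT = 5,000,000 / ([(1 − (1+r)^−n)/r]) = CHF 265,939.80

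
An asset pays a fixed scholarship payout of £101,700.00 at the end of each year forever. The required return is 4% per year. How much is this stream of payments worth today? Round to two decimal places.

£2,542,500.00

Periodic rate r = 0.04 per year.
Level perpetuity: PV = PMT / r = 101,700 / (0.04) = £2,542,500.00.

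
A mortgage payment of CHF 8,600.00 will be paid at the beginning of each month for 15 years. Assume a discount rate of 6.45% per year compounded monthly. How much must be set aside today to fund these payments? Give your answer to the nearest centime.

This is an annuity due: 180 payments of CHF 8,600.00 at the beginning of each month.
Periodic rate r = 0.0645/12 per month; n is counted in months.
PV = PMT × [(1 − (1+r)^−n)/r] × (1+r) = 8,600 × [1 − (1+r)^−180] / r × (1+r) = CHF 995,694.73

CHF 995,694.73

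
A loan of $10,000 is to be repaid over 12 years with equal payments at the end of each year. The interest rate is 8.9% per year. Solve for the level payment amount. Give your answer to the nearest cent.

Level ordinary annuity; solve PV = PMT × [(1 − (1+r)^−n)/r] for PMT.
Periodic rate r = 0.089 per year.
With n = 12: PMT = 10,000 / ([(1 − (1+r)^−n)/r]) = $1,389.48

$1,389.48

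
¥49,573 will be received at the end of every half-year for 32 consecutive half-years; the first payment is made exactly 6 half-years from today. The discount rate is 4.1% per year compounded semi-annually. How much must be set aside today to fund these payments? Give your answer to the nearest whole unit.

Ordinary annuity of 32 payments, first payment at period 6.
Periodic rate r = 0.041/2 per half-year; n is counted in half-years.
The ordinary-annuity PV formula values the stream one period before the first payment (period 5); discount that back 5 periods:
PV₀ = 49,573 × [1 − (1+r)^−32] / r × (1+r)^−5 = ¥1,043,547

¥1,043,547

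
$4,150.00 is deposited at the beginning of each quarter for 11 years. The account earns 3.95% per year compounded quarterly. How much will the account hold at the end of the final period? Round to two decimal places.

This is an annuity due: 44 deposits of $4,150.00 at the beginning of each quarter.
Periodic rate r = 0.0395/4 per quarter; n is counted in quarters.
FV = PMT × [((1+r)^n − 1)/r] × (1+r) = 4,150 × [(1+r)^44 − 1] / r × (1+r) = $229,560.99

$229,560.99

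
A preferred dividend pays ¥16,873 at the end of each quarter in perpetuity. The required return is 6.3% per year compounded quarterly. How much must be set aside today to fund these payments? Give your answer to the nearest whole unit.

Periodic rate r = 0.063/4 per quarter.
Level perpetuity: PV = PMT / r = 16,873 / (0.063/4) = ¥1,071,302.

¥1,071,302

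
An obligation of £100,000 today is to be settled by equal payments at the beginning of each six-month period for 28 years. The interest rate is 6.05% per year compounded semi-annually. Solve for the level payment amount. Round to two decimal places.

£3,618.02

Level annuity due; solve PV = PMT × [(1 − (1+r)^−n)/r] × (1+r) for PMT.
Periodic rate r = 0.0605/2 per half-year; n is counted in half-years.
With n = 56: PMT = 100,000 / ([(1 − (1+r)^−n)/r] × (1+r)) = £3,618.02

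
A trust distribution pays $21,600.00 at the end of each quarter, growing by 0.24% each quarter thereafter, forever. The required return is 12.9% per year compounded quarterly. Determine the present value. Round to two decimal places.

$723,618.09

Periodic rate r = 0.129/4 per quarter.
Growing perpetuity (Gordon): PV = PMT₁ / (r − g) = 21,600 / (r − 0.0024) = $723,618.09.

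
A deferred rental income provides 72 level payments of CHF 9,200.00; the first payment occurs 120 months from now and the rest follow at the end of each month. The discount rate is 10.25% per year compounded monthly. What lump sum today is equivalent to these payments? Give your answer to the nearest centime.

CHF 179,263.22

Ordinary annuity of 72 payments, first payment at period 120.
Periodic rate r = 0.1025/12 per month; n is counted in months.
The ordinary-annuity PV formula values the stream one period before the first payment (period 119); discount that back 119 periods:
PV₀ = 9,200 × [1 − (1+r)^−72] / r × (1+r)^−119 = CHF 179,263.22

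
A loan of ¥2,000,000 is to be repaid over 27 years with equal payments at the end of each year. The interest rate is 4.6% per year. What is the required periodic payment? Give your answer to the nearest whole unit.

¥130,853

Level ordinary annuity; solve PV = PMT × [(1 − (1+r)^−n)/r] for PMT.
Periodic rate r = 0.046 per year.
With n = 27: PMT = 2,000,000 / ([(1 − (1+r)^−n)/r]) = ¥130,853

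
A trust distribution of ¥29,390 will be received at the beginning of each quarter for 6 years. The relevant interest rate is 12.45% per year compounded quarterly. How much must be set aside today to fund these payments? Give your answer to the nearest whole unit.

¥507,063

This is an annuity due: 24 payments of ¥29,390 at the beginning of each quarter.
Periodic rate r = 0.1245/4 per quarter; n is counted in quarters.
PV = PMT × [(1 − (1+r)^−n)/r] × (1+r) = 29,390 × [1 − (1+r)^−24] / r × (1+r) = ¥507,063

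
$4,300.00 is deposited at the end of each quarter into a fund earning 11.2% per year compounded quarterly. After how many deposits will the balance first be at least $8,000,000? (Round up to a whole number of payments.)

144 payments

Periodic rate r = 0.112/4 per quarter; n is counted in quarters.
Ordinary annuity FV: 8,000,000 = 4,300 × [((1+r)^n − 1)/r].
(1+r)^n = 1 + 8,000,000 × r / 4,300, so n = ln(1 + 8,000,000·r/4,300) / ln(1+r) = 143.84.
Round up to a whole number of payments: n = 144.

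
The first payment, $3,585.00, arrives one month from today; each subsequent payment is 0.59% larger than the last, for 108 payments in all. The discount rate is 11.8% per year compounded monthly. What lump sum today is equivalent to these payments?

Periodic rate r = 0.118/12 per month; n is counted in months.
Growing ordinary annuity: PV = PMT₁ × [1 − ((1+g)/(1+r))^n] / (r − g) = 3,585 × [1 − ((1+0.0059)/(1+r))^108] / (r − 0.0059) = $313,470.04.

$313,470.04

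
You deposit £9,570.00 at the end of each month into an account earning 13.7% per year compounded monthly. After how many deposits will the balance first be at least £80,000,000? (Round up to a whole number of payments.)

Periodic rate r = 0.137/12 per month; n is counted in months.
Ordinary annuity FV: 80,000,000 = 9,570 × [((1+r)^n − 1)/r].
(1+r)^n = 1 + 80,000,000 × r / 9,570, so n = ln(1 + 80,000,000·r/9,570) / ln(1+r) = 402.47.
Round up to a whole number of payments: n = 403.

403 payments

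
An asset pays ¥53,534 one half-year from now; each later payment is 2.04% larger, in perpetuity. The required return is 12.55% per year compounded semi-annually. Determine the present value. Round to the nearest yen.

Periodic rate r = 0.1255/2 per half-year.
Growing perpetuity (Gordon): PV = PMT₁ / (r − g) = 53,534 / (r − 0.0204) = ¥1,264,085.

¥1,264,085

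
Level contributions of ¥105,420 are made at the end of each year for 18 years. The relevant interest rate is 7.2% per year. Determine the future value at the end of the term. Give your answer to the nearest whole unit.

This is an ordinary annuity: 18 deposits of ¥105,420 at the end of each year.
Periodic rate r = 0.072 per year.
FV = PMT × [((1+r)^n − 1)/r] = 105,420 × [(1+r)^18 − 1] / r = ¥3,653,791

¥3,653,791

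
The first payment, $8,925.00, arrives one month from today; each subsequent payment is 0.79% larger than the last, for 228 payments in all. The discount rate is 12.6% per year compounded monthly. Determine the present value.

$1,524,896.40

Periodic rate r = 0.126/12 per month; n is counted in months.
Growing ordinary annuity: PV = PMT₁ × [1 − ((1+g)/(1+r))^n] / (r − g) = 8,925 × [1 − ((1+0.0079)/(1+r))^228] / (r − 0.0079) = $1,524,896.40.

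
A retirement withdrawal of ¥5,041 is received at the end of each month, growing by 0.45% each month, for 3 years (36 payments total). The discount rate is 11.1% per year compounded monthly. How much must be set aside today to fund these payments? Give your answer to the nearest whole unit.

Periodic rate r = 0.111/12 per month; n is counted in months.
Growing ordinary annuity: PV = PMT₁ × [1 − ((1+g)/(1+r))^n] / (r − g) = 5,041 × [1 − ((1+0.0045)/(1+r))^36] / (r − 0.0045) = ¥165,763.

¥165,763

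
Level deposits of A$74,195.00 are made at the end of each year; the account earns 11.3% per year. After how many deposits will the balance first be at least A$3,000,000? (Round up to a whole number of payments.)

Periodic rate r = 0.113 per year.
Ordinary annuity FV: 3,000,000 = 74,195 × [((1+r)^n − 1)/r].
(1+r)^n = 1 + 3,000,000 × r / 74,195, so n = ln(1 + 3,000,000·r/74,195) / ln(1+r) = 16.04.
Round up to a whole number of payments: n = 17.

17 payments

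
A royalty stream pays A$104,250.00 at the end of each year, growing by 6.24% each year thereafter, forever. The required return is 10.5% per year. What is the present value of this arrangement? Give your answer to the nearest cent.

Periodic rate r = 0.105 per year.
Growing perpetuity (Gordon): PV = PMT₁ / (r − g) = 104,250 / (r − 0.0624) = A$2,447,183.10.

A$2,447,183.10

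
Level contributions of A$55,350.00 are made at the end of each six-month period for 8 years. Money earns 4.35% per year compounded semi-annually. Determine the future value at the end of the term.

A$1,045,819.37

This is an ordinary annuity: 16 deposits of A$55,350.00 at the end of each six-month period.
Periodic rate r = 0.0435/2 per half-year; n is counted in half-years.
FV = PMT × [((1+r)^n − 1)/r] = 55,350 × [(1+r)^16 − 1] / r = A$1,045,819.37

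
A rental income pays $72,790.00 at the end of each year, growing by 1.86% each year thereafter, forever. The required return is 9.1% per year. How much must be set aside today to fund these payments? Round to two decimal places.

Periodic rate r = 0.091 per year.
Growing perpetuity (Gordon): PV = PMT₁ / (r − g) = 72,790 / (r − 0.0186) = $1,005,386.74.

$1,005,386.74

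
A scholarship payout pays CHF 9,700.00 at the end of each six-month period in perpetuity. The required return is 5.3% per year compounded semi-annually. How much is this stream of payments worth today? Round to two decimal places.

CHF 366,037.74

Periodic rate r = 0.053/2 per half-year.
Level perpetuity: PV = PMT / r = 9,700 / (0.053/2) = CHF 366,037.74.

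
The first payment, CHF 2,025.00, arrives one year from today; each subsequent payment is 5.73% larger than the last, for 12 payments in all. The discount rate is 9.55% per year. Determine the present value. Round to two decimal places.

CHF 18,385.30

Periodic rate r = 0.0955 per year.
Growing ordinary annuity: PV = PMT₁ × [1 − ((1+g)/(1+r))^n] / (r − g) = 2,025 × [1 − ((1+0.0573)/(1+r))^12] / (r − 0.0573) = CHF 18,385.30.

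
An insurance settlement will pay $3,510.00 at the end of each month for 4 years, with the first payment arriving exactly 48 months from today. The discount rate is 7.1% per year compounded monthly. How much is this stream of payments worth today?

Ordinary annuity of 48 payments, first payment at period 48.
Periodic rate r = 0.071/12 per month; n is counted in months.
The ordinary-annuity PV formula values the stream one period before the first payment (period 47); discount that back 47 periods:
PV₀ = 3,510 × [1 − (1+r)^−48] / r × (1+r)^−47 = $110,870.09

$110,870.09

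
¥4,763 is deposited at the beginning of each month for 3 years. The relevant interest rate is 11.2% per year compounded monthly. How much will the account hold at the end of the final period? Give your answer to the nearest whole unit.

¥204,571

This is an annuity due: 36 deposits of ¥4,763 at the beginning of each month.
Periodic rate r = 0.112/12 per month; n is counted in months.
FV = PMT × [((1+r)^n − 1)/r] × (1+r) = 4,763 × [(1+r)^36 − 1] / r × (1+r) = ¥204,571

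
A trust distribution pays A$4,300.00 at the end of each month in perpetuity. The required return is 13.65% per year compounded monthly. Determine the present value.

Periodic rate r = 0.1365/12 per month.
Level perpetuity: PV = PMT / r = 4,300 / (0.1365/12) = A$378,021.98.

A$378,021.98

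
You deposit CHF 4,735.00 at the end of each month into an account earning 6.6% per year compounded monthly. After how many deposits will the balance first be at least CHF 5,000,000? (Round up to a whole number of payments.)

Periodic rate r = 0.066/12 per month; n is counted in months.
Ordinary annuity FV: 5,000,000 = 4,735 × [((1+r)^n − 1)/r].
(1+r)^n = 1 + 5,000,000 × r / 4,735, so n = ln(1 + 5,000,000·r/4,735) / ln(1+r) = 349.70.
Round up to a whole number of payments: n = 350.

350 payments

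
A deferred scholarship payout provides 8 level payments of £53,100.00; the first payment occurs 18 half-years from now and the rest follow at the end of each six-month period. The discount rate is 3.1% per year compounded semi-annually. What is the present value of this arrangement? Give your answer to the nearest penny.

£305,376.58

Ordinary annuity of 8 payments, first payment at period 18.
Periodic rate r = 0.031/2 per half-year; n is counted in half-years.
The ordinary-annuity PV formula values the stream one period before the first payment (period 17); discount that back 17 periods:
PV₀ = 53,100 × [1 − (1+r)^−8] / r × (1+r)^−17 = £305,376.58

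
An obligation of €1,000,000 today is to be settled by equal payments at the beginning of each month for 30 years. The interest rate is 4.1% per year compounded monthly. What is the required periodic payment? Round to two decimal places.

€4,815.53

Level annuity due; solve PV = PMT × [(1 − (1+r)^−n)/r] × (1+r) for PMT.
Periodic rate r = 0.041/12 per month; n is counted in months.
With n = 360: PMT = 1,000,000 / ([(1 − (1+r)^−n)/r] × (1+r)) = €4,815.53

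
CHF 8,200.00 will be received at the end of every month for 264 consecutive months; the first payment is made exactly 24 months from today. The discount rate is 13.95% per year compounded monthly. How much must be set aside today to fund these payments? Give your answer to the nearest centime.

Ordinary annuity of 264 payments, first payment at period 24.
Periodic rate r = 0.1395/12 per month; n is counted in months.
The ordinary-annuity PV formula values the stream one period before the first payment (period 23); discount that back 23 periods:
PV₀ = 8,200 × [1 − (1+r)^−264] / r × (1+r)^−23 = CHF 515,143.81

CHF 515,143.81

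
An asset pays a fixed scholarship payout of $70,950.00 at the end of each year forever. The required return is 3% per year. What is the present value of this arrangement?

Periodic rate r = 0.03 per year.
Level perpetuity: PV = PMT / r = 70,950 / (0.03) = $2,365,000.00.

$2,365,000.00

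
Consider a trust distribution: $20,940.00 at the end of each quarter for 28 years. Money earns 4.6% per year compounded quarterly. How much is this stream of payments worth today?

$1,314,929.02

This is an ordinary annuity: 112 payments of $20,940.00 at the end of each quarter.
Periodic rate r = 0.046/4 per quarter; n is counted in quarters.
PV = PMT × [(1 − (1+r)^−n)/r] = 20,940 × [1 − (1+r)^−112] / r = $1,314,929.02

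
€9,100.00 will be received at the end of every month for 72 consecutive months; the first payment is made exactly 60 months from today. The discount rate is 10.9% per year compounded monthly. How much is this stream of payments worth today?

Ordinary annuity of 72 payments, first payment at period 60.
Periodic rate r = 0.109/12 per month; n is counted in months.
The ordinary-annuity PV formula values the stream one period before the first payment (period 59); discount that back 59 periods:
PV₀ = 9,100 × [1 − (1+r)^−72] / r × (1+r)^−59 = €281,179.65

€281,179.65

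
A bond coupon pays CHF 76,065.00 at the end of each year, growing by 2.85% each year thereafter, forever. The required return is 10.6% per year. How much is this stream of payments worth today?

Periodic rate r = 0.106 per year.
Growing perpetuity (Gordon): PV = PMT₁ / (r − g) = 76,065 / (r − 0.0285) = CHF 981,483.87.

CHF 981,483.87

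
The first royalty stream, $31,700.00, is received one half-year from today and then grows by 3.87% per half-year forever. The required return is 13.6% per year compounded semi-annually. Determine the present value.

$1,081,911.26

Periodic rate r = 0.136/2 per half-year.
Growing perpetuity (Gordon): PV = PMT₁ / (r − g) = 31,700 / (r − 0.0387) = $1,081,911.26.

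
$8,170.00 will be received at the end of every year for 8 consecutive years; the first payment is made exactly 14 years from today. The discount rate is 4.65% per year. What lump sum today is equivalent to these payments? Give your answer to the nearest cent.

Ordinary annuity of 8 payments, first payment at period 14.
Periodic rate r = 0.0465 per year.
The ordinary-annuity PV formula values the stream one period before the first payment (period 13); discount that back 13 periods:
PV₀ = 8,170 × [1 − (1+r)^−8] / r × (1+r)^−13 = $29,663.88

$29,663.88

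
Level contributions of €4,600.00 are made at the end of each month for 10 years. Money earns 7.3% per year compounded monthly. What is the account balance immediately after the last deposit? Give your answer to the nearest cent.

This is an ordinary annuity: 120 deposits of €4,600.00 at the end of each month.
Periodic rate r = 0.073/12 per month; n is counted in months.
FV = PMT × [((1+r)^n − 1)/r] = 4,600 × [(1+r)^120 − 1] / r = €809,471.50

€809,471.50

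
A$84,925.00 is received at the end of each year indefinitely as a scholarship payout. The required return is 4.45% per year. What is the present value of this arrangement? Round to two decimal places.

Periodic rate r = 0.0445 per year.
Level perpetuity: PV = PMT / r = 84,925 / (0.0445) = A$1,908,426.97.

A$1,908,426.97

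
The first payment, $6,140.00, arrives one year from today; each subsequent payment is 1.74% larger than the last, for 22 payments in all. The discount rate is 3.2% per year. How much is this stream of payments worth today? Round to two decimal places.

$113,164.62

Periodic rate r = 0.032 per year.
Growing ordinary annuity: PV = PMT₁ × [1 − ((1+g)/(1+r))^n] / (r − g) = 6,140 × [1 − ((1+0.0174)/(1+r))^22] / (r − 0.0174) = $113,164.62.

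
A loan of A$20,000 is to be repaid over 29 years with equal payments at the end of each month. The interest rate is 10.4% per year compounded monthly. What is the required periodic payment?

Level ordinary annuity; solve PV = PMT × [(1 − (1+r)^−n)/r] for PMT.
Periodic rate r = 0.104/12 per month; n is counted in months.
With n = 348: PMT = 20,000 / ([(1 − (1+r)^−n)/r]) = A$182.39

A$182.39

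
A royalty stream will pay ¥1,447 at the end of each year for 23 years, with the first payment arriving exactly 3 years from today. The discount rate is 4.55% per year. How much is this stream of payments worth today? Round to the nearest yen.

Ordinary annuity of 23 payments, first payment at period 3.
Periodic rate r = 0.0455 per year.
The ordinary-annuity PV formula values the stream one period before the first payment (period 2); discount that back 2 periods:
PV₀ = 1,447 × [1 − (1+r)^−23] / r × (1+r)^−2 = ¥18,639

¥18,639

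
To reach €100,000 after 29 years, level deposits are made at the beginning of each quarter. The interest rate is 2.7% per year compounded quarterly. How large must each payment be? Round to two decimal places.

Level annuity due; solve FV = PMT × [((1+r)^n − 1)/r] × (1+r) for PMT.
Periodic rate r = 0.027/4 per quarter; n is counted in quarters.
With n = 116: PMT = 100,000 / ([((1+r)^n − 1)/r] × (1+r)) = €567.10

€567.10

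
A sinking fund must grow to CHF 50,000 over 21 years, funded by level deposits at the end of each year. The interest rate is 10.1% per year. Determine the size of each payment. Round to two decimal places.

Level ordinary annuity; solve FV = PMT × [((1+r)^n − 1)/r] for PMT.
Periodic rate r = 0.101 per year.
With n = 21: PMT = 50,000 / ([((1+r)^n − 1)/r]) = CHF 771.84

CHF 771.84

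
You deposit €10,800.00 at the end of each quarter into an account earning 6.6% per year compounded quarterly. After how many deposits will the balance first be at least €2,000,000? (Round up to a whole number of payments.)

86 payments

Periodic rate r = 0.066/4 per quarter; n is counted in quarters.
Ordinary annuity FV: 2,000,000 = 10,800 × [((1+r)^n − 1)/r].
(1+r)^n = 1 + 2,000,000 × r / 10,800, so n = ln(1 + 2,000,000·r/10,800) / ln(1+r) = 85.55.
Round up to a whole number of payments: n = 86.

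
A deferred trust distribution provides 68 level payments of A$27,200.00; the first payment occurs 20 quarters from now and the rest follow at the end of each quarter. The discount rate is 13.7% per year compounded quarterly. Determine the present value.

Ordinary annuity of 68 payments, first payment at period 20.
Periodic rate r = 0.137/4 per quarter; n is counted in quarters.
The ordinary-annuity PV formula values the stream one period before the first payment (period 19); discount that back 19 periods:
PV₀ = 27,200 × [1 − (1+r)^−68] / r × (1+r)^−19 = A$376,404.15

A$376,404.15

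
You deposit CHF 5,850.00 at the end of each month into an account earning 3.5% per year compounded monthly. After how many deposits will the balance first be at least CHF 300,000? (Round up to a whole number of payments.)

Periodic rate r = 0.035/12 per month; n is counted in months.
Ordinary annuity FV: 300,000 = 5,850 × [((1+r)^n − 1)/r].
(1+r)^n = 1 + 300,000 × r / 5,850, so n = ln(1 + 300,000·r/5,850) / ln(1+r) = 47.86.
Round up to a whole number of payments: n = 48.

48 payments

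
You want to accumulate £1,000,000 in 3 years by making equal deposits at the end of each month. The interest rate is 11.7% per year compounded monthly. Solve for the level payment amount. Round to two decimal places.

Level ordinary annuity; solve FV = PMT × [((1+r)^n − 1)/r] for PMT.
Periodic rate r = 0.117/12 per month; n is counted in months.
With n = 36: PMT = 1,000,000 / ([((1+r)^n − 1)/r]) = £23,321.21

£23,321.21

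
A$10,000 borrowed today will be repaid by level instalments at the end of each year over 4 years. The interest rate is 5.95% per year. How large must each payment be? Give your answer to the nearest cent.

A$2,882.61

Level ordinary annuity; solve PV = PMT × [(1 − (1+r)^−n)/r] for PMT.
Periodic rate r = 0.0595 per year.
With n = 4: PMT = 10,000 / ([(1 − (1+r)^−n)/r]) = A$2,882.61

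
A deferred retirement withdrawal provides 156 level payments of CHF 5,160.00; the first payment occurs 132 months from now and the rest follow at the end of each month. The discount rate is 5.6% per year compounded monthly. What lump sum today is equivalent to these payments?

CHF 310,220.52

Ordinary annuity of 156 payments, first payment at period 132.
Periodic rate r = 0.056/12 per month; n is counted in months.
The ordinary-annuity PV formula values the stream one period before the first payment (period 131); discount that back 131 periods:
PV₀ = 5,160 × [1 − (1+r)^−156] / r × (1+r)^−131 = CHF 310,220.52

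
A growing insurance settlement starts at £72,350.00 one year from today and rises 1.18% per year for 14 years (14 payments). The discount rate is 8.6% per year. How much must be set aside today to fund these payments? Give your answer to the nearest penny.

£613,039.08

Periodic rate r = 0.086 per year.
Growing ordinary annuity: PV = PMT₁ × [1 − ((1+g)/(1+r))^n] / (r − g) = 72,350 × [1 − ((1+0.0118)/(1+r))^14] / (r − 0.0118) = £613,039.08.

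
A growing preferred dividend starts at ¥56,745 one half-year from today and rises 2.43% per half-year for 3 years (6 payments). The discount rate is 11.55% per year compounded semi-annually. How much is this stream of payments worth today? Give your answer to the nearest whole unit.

¥297,482

Periodic rate r = 0.1155/2 per half-year; n is counted in half-years.
Growing ordinary annuity: PV = PMT₁ × [1 − ((1+g)/(1+r))^n] / (r − g) = 56,745 × [1 − ((1+0.0243)/(1+r))^6] / (r − 0.0243) = ¥297,482.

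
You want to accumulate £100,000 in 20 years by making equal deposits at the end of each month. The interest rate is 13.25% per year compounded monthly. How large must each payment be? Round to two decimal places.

£85.26

Level ordinary annuity; solve FV = PMT × [((1+r)^n − 1)/r] for PMT.
Periodic rate r = 0.1325/12 per month; n is counted in months.
With n = 240: PMT = 100,000 / ([((1+r)^n − 1)/r]) = £85.26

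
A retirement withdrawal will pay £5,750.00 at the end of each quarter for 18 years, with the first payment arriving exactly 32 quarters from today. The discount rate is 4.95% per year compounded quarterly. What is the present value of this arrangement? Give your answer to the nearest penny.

£186,444.97

Ordinary annuity of 72 payments, first payment at period 32.
Periodic rate r = 0.0495/4 per quarter; n is counted in quarters.
The ordinary-annuity PV formula values the stream one period before the first payment (period 31); discount that back 31 periods:
PV₀ = 5,750 × [1 − (1+r)^−72] / r × (1+r)^−31 = £186,444.97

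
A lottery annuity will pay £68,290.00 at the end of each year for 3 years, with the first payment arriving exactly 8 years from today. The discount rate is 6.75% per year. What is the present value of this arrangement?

Ordinary annuity of 3 payments, first payment at period 8.
Periodic rate r = 0.0675 per year.
The ordinary-annuity PV formula values the stream one period before the first payment (period 7); discount that back 7 periods:
PV₀ = 68,290 × [1 − (1+r)^−3] / r × (1+r)^−7 = £113,968.51

£113,968.51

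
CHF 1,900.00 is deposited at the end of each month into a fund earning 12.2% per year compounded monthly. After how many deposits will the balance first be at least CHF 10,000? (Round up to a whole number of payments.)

Periodic rate r = 0.122/12 per month; n is counted in months.
Ordinary annuity FV: 10,000 = 1,900 × [((1+r)^n − 1)/r].
(1+r)^n = 1 + 10,000 × r / 1,900, so n = ln(1 + 10,000·r/1,900) / ln(1+r) = 5.15.
Round up to a whole number of payments: n = 6.

6 payments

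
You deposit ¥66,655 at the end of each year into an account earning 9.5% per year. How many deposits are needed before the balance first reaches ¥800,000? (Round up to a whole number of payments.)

9 payments

Periodic rate r = 0.095 per year.
Ordinary annuity FV: 800,000 = 66,655 × [((1+r)^n − 1)/r].
(1+r)^n = 1 + 800,000 × r / 66,655, so n = ln(1 + 800,000·r/66,655) / ln(1+r) = 8.38.
Round up to a whole number of payments: n = 9.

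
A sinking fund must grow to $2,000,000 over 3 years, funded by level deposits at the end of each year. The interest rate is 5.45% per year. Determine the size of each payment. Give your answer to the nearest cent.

Level ordinary annuity; solve FV = PMT × [((1+r)^n − 1)/r] for PMT.
Periodic rate r = 0.0545 per year.
With n = 3: PMT = 2,000,000 / ([((1+r)^n − 1)/r]) = $631,618.12

$631,618.12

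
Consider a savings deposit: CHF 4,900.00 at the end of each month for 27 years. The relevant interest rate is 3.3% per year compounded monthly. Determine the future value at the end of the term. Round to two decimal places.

CHF 2,556,173.13

This is an ordinary annuity: 324 deposits of CHF 4,900.00 at the end of each month.
Periodic rate r = 0.033/12 per month; n is counted in months.
FV = PMT × [((1+r)^n − 1)/r] = 4,900 × [(1+r)^324 − 1] / r = CHF 2,556,173.13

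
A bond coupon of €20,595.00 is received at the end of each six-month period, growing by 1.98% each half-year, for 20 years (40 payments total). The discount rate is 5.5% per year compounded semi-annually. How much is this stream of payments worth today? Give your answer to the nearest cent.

€694,980.93

Periodic rate r = 0.055/2 per half-year; n is counted in half-years.
Growing ordinary annuity: PV = PMT₁ × [1 − ((1+g)/(1+r))^n] / (r − g) = 20,595 × [1 − ((1+0.0198)/(1+r))^40] / (r − 0.0198) = €694,980.93.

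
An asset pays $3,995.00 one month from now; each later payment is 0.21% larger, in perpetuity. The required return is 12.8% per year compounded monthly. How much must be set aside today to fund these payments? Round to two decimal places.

Periodic rate r = 0.128/12 per month.
Growing perpetuity (Gordon): PV = PMT₁ / (r − g) = 3,995 / (r − 0.0021) = $466,342.41.

$466,342.41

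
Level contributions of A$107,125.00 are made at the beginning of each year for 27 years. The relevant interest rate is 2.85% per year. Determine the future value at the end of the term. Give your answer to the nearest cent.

A$4,390,038.05

This is an annuity due: 27 deposits of A$107,125.00 at the beginning of each year.
Periodic rate r = 0.0285 per year.
FV = PMT × [((1+r)^n − 1)/r] × (1+r) = 107,125 × [(1+r)^27 − 1] / r × (1+r) = A$4,390,038.05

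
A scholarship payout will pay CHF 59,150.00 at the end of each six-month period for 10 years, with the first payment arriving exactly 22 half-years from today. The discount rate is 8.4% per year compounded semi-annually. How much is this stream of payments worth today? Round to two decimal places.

Ordinary annuity of 20 payments, first payment at period 22.
Periodic rate r = 0.084/2 per half-year; n is counted in half-years.
The ordinary-annuity PV formula values the stream one period before the first payment (period 21); discount that back 21 periods:
PV₀ = 59,150 × [1 − (1+r)^−20] / r × (1+r)^−21 = CHF 332,892.84

CHF 332,892.84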